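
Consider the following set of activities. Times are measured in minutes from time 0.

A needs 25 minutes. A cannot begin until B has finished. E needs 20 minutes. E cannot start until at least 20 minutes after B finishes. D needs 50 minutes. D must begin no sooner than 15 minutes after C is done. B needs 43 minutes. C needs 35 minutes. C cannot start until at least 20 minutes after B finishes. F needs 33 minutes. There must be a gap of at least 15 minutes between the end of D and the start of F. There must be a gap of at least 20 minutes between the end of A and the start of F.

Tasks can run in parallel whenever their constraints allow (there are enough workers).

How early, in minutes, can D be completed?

B can start immediately at minute 0; it finishes at minute 43.
C waits on B (finishes minute 43, plus 20-minute gap → minute 63), so it starts at minute 63 and finishes at 63 + 35 = minute 98.
After C (finishes minute 98, plus 15-minute gap → minute 113), D can start at minute 113 and finishes at minute 163.

163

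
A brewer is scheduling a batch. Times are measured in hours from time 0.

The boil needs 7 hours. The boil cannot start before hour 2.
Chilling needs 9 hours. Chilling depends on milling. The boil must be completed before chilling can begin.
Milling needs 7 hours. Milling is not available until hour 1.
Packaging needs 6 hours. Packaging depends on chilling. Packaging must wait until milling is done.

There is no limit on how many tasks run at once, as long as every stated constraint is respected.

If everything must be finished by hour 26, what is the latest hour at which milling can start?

4

Nothing follows packaging; the deadline of hour 26 is its only limit. It must start by 26 − 6 = hour 20.
Chilling feeds into packaging (must start by hour 20); so chilling must finish by hour 20 and therefore start by hour 11.
Milling must finish in time for chilling (must start by hour 11); packaging (must start by hour 20). The tightest is hour 11, so milling must start by 11 − 7 = hour 4.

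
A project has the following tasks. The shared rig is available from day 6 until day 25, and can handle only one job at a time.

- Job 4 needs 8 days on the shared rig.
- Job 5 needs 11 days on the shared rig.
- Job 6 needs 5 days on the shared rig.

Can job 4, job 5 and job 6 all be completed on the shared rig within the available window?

No

The shared rig window is 25 − 6 = 19 days.
Running back to back, the jobs need 8 + 11 + 5 = 24 days on the shared rig.
Since 24 > 19, they cannot all fit.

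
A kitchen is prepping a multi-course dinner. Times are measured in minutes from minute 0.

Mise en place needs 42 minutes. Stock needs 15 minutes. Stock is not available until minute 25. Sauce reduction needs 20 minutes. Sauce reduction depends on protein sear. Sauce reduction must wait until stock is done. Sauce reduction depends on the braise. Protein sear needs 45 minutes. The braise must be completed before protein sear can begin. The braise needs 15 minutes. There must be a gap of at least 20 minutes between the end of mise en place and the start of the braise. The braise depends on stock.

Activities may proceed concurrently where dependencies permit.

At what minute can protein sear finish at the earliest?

Stock cannot begin until its own release at minute 25. It runs from minute 25 to 25 + 15 = minute 40.
Mise en place can start immediately at minute 0; it finishes at minute 42.
The braise cannot start until mise en place (finishes minute 42, plus 20-minute gap → minute 62); stock (finishes minute 40). The controlling bound is minute 62, so the braise finishes at 62 + 15 = minute 77.
After the braise (finishes minute 77), protein sear can start at minute 77 and finishes at minute 122.

122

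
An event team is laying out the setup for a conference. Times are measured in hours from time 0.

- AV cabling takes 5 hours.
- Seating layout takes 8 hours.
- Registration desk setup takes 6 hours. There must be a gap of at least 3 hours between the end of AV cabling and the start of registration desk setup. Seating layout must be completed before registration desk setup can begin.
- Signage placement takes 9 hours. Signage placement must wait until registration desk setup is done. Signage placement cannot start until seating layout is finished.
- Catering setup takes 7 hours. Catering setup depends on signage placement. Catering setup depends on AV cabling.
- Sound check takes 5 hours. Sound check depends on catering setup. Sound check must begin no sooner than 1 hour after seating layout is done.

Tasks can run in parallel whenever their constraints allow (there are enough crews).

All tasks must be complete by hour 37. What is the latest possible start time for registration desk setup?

Sound check must finish by hour 37; it takes 5 hours, so it must start by 37 − 5 = hour 32.
Catering setup feeds into sound check (must start by hour 32); so catering setup must finish by hour 32 and therefore start by hour 25.
Since catering setup (must start by hour 25) depends on it, signage placement must finish by hour 25. Backing off its 9-hour duration gives a latest start of hour 16.
Registration desk setup must finish before signage placement (must start by hour 16). With a 6-hour duration, registration desk setup must start by 16 − 6 = hour 10.

10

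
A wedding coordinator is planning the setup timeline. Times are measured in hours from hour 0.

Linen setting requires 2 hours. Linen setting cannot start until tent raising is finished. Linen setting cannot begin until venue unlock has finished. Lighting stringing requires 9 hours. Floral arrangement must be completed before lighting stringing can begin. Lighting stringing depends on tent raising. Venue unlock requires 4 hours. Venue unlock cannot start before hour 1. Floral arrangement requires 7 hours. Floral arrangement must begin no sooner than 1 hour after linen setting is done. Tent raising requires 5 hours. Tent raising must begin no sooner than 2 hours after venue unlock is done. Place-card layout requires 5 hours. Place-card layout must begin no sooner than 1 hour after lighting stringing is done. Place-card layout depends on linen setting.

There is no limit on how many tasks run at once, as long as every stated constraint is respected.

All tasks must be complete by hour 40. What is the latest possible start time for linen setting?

Place-card layout must finish by hour 40; it takes 5 hours, so it must start by 40 − 5 = hour 35.
Since place-card layout (must start by hour 35, minus 1-hour gap → hour 34) depends on it, lighting stringing must finish by hour 34. Backing off its 9-hour duration gives a latest start of hour 25.
Floral arrangement feeds into lighting stringing (must start by hour 25); so floral arrangement must finish by hour 25 and therefore start by hour 18.
Linen setting has several dependents: floral arrangement (must start by hour 18, minus 1-hour gap → hour 17); place-card layout (must start by hour 35). The earliest of those limits is hour 17, so linen setting must start by 17 − 2 = hour 15.

15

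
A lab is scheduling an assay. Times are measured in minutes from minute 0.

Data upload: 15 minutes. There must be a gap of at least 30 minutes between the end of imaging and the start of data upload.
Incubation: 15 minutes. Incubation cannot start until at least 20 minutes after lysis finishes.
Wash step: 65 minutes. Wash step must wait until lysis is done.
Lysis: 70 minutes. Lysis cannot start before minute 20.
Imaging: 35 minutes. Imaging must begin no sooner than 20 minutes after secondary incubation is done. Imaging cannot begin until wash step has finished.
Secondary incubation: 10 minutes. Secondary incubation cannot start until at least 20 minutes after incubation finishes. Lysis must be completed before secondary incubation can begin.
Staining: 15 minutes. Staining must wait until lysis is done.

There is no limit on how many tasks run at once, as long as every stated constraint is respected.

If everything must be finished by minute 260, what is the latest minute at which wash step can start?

Data upload has no dependents, so it just needs to finish by minute 260. Starting by 260 − 15 = minute 245 achieves that.
Imaging has to be done before data upload (must start by minute 245, minus 30-minute gap → minute 215). That means finishing by minute 215, i.e. starting by 215 − 35 = minute 180.
Wash step has to be done before imaging (must start by minute 180). That means finishing by minute 180, i.e. starting by 180 − 65 = minute 115.

115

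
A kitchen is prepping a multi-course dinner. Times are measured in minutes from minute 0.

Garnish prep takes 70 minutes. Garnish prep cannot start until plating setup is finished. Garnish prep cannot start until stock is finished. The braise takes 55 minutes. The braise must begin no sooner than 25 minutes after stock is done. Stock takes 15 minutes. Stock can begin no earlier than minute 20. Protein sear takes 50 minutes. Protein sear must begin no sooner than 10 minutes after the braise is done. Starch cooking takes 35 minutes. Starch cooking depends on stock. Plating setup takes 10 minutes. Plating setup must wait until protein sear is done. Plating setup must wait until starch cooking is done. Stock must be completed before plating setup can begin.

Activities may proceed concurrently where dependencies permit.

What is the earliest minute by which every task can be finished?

Stock waits on its own release at minute 20, so it starts at minute 20 and finishes at 20 + 15 = minute 35.
After stock (finishes minute 35), starch cooking can start at minute 35 and finishes at minute 70.
The braise cannot begin until stock (finishes minute 35, plus 25-minute gap → minute 60). It runs from minute 60 to 60 + 55 = minute 115.
After the braise (finishes minute 115, plus 10-minute gap → minute 125), protein sear can start at minute 125 and finishes at minute 175.
Plating setup cannot start until protein sear (finishes minute 175); starch cooking (finishes minute 70); stock (finishes minute 35). The controlling bound is minute 175, so plating setup finishes at 175 + 10 = minute 185.
For garnish prep: plating setup (finishes minute 185); stock (finishes minute 35). Taking the maximum gives a start of minute 185, and it finishes at 185 + 70 = minute 255.
All tasks are finished once the last one completes. Finish times: Stock at 35, The braise at 115, Protein sear at 175, Starch cooking at 70, Plating setup at 185, Garnish prep at 255. The latest is minute 255.

255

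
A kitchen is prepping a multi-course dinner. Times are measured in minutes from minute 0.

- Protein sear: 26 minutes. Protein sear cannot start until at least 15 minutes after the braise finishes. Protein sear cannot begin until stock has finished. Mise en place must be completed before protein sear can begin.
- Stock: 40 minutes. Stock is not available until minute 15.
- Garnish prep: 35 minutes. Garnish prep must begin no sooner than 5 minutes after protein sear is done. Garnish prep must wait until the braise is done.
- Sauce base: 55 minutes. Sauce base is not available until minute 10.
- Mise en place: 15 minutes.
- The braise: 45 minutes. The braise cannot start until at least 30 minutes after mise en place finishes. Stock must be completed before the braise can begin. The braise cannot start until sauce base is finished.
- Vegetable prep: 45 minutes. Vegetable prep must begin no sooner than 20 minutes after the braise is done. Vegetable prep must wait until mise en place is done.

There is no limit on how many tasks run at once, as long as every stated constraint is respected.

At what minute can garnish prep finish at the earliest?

191

After its own release at minute 10, sauce base can start at minute 10 and finishes at minute 65.
Stock cannot begin until its own release at minute 15. It runs from minute 15 to 15 + 40 = minute 55.
Nothing blocks mise en place, so it runs from minute 0 to minute 15.
The braise needs all of mise en place (finishes minute 15, plus 30-minute gap → minute 45); stock (finishes minute 55); sauce base (finishes minute 65). That puts its earliest start at minute 65; it finishes at 65 + 45 = minute 110.
For protein sear: the braise (finishes minute 110, plus 15-minute gap → minute 125); stock (finishes minute 55); mise en place (finishes minute 15). Taking the maximum gives a start of minute 125, and it finishes at 125 + 26 = minute 151.
For garnish prep: protein sear (finishes minute 151, plus 5-minute gap → minute 156); the braise (finishes minute 110). Taking the maximum gives a start of minute 156, and it finishes at 156 + 35 = minute 191.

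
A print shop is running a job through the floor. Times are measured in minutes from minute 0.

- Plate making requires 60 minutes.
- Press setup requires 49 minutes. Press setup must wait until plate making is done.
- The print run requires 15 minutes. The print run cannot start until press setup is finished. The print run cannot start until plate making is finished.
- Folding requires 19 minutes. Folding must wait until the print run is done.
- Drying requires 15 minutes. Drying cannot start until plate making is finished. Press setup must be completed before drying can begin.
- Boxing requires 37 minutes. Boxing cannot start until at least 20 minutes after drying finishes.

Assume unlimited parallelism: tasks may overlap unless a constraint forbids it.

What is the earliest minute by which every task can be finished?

Plate making can start immediately at minute 0; it finishes at minute 60.
After plate making (finishes minute 60), press setup can start at minute 60 and finishes at minute 109.
Drying has to wait for plate making (finishes minute 60); press setup (finishes minute 109). The latest of these is minute 109, so drying runs minute 109 to 109 + 15 = minute 124.
After drying (finishes minute 124, plus 20-minute gap → minute 144), boxing can start at minute 144 and finishes at minute 181.
The print run has to wait for press setup (finishes minute 109); plate making (finishes minute 60). The latest of these is minute 109, so the print run runs minute 109 to 109 + 15 = minute 124.
Folding cannot begin until the print run (finishes minute 124). It runs from minute 124 to 124 + 19 = minute 143.
All tasks are finished once the last one completes. Finish times: Plate making at 60, Press setup at 109, The print run at 124, Drying at 124, Folding at 143, Boxing at 181. The latest is minute 181.

181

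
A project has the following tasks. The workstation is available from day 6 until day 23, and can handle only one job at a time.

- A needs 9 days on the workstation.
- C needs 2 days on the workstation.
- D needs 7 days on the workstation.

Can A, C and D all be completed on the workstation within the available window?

The workstation window is 23 − 6 = 17 days.
Running back to back, the jobs need 9 + 2 + 7 = 18 days on the workstation.
Since 18 > 17, they cannot all fit.

No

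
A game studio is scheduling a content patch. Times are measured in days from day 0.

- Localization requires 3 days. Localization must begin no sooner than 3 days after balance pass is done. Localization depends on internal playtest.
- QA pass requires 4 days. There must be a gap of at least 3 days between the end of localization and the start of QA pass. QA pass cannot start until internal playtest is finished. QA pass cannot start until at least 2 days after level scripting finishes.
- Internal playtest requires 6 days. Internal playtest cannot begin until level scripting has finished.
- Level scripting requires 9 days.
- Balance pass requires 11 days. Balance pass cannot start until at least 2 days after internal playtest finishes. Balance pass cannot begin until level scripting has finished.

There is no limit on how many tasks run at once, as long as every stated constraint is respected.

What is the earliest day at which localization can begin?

31

Level scripting has no prerequisites, so it starts at day 0 and finishes at day 9.
After level scripting (finishes day 9), internal playtest can start at day 9 and finishes at day 15.
Balance pass cannot start until internal playtest (finishes day 15, plus 2-day gap → day 17); level scripting (finishes day 9). The controlling bound is day 17, so balance pass finishes at 17 + 11 = day 28.
Localization waits on balance pass (finishes day 28, plus 3-day gap → day 31); internal playtest (finishes day 15). The latest of these is day 31, which is the earliest localization can start.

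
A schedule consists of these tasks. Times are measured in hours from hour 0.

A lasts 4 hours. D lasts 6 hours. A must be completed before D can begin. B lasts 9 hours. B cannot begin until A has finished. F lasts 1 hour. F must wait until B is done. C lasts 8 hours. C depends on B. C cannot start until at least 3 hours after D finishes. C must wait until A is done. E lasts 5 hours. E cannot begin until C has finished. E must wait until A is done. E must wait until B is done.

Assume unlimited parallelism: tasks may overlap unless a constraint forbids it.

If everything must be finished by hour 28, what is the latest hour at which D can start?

6

E must finish by hour 28; it takes 5 hours, so it must start by 28 − 5 = hour 23.
C must finish before E (must start by hour 23). With an 8-hour duration, C must start by 23 − 8 = hour 15.
D must finish before C (must start by hour 15, minus 3-hour gap → hour 12). With a 6-hour duration, D must start by 12 − 6 = hour 6.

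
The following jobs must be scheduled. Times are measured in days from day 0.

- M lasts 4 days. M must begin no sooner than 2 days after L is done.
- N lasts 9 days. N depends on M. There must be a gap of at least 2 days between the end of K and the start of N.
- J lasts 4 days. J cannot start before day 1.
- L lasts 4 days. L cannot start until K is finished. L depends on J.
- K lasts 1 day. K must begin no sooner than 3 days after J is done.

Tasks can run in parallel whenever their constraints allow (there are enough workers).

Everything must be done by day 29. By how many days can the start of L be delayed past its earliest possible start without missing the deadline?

J cannot begin until its own release at day 1. It runs from day 1 to 1 + 4 = day 5.
K cannot begin until J (finishes day 5, plus 3-day gap → day 8). It runs from day 8 to 8 + 1 = day 9.
L cannot start until K (finishes day 9); J (finishes day 5). The controlling bound is day 9, so L finishes at 9 + 4 = day 13.

Working backward from the deadline:
N must finish by day 29; it takes 9 days, so it must start by 29 − 9 = day 20.
Since N (must start by day 20) depends on it, M must finish by day 20. Backing off its 4-day duration gives a latest start of day 16.
L feeds into M (must start by day 16, minus 2-day gap → day 14); so L must finish by day 14 and therefore start by day 10.
So L can start as early as day 9 and as late as day 10, giving 10 − 9 = 1 day of slack.

1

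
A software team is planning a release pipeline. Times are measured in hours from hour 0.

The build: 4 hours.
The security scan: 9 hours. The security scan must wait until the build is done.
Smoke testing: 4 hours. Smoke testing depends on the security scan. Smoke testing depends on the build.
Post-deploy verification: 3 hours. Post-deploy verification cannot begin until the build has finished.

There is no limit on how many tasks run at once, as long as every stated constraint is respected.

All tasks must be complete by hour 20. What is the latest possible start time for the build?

Smoke testing has no dependents, so it just needs to finish by hour 20. Starting by 20 − 4 = hour 16 achieves that.
The security scan has to be done before smoke testing (must start by hour 16). That means finishing by hour 16, i.e. starting by 16 − 9 = hour 7.
To finish by hour 20, post-deploy verification (duration 3) must start no later than hour 17.
The build has several dependents: the security scan (must start by hour 7); smoke testing (must start by hour 16); post-deploy verification (must start by hour 17). The earliest of those limits is hour 7, so the build must start by 7 − 4 = hour 3.

3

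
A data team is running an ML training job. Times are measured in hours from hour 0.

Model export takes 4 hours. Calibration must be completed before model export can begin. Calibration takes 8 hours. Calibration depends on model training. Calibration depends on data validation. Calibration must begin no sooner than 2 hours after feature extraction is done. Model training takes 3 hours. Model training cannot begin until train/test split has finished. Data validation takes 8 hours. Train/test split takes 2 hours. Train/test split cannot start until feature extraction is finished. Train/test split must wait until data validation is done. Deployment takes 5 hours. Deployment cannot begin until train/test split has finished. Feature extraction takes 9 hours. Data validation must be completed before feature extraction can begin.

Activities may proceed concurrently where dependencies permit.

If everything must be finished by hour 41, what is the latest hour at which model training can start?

To finish by hour 41, model export (duration 4) must start no later than hour 37.
Calibration feeds into model export (must start by hour 37); so calibration must finish by hour 37 and therefore start by hour 29.
Model training has to be done before calibration (must start by hour 29). That means finishing by hour 29, i.e. starting by 29 − 3 = hour 26.

26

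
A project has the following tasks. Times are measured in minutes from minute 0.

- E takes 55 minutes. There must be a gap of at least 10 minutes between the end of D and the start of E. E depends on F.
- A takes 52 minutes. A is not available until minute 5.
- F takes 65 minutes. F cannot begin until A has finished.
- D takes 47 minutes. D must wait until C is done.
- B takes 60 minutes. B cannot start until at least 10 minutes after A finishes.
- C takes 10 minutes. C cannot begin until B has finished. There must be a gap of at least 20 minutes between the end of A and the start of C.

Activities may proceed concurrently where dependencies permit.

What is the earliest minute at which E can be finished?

After its own release at minute 5, A can start at minute 5 and finishes at minute 57.
After A (finishes minute 57), F can start at minute 57 and finishes at minute 122.
B waits on A (finishes minute 57, plus 10-minute gap → minute 67), so it starts at minute 67 and finishes at 67 + 60 = minute 127.
C needs all of B (finishes minute 127); A (finishes minute 57, plus 20-minute gap → minute 77). That puts its earliest start at minute 127; it finishes at 127 + 10 = minute 137.
D cannot begin until C (finishes minute 137). It runs from minute 137 to 137 + 47 = minute 184.
E has to wait for D (finishes minute 184, plus 10-minute gap → minute 194); F (finishes minute 122). The latest of these is minute 194, so E runs minute 194 to 194 + 55 = minute 249.

249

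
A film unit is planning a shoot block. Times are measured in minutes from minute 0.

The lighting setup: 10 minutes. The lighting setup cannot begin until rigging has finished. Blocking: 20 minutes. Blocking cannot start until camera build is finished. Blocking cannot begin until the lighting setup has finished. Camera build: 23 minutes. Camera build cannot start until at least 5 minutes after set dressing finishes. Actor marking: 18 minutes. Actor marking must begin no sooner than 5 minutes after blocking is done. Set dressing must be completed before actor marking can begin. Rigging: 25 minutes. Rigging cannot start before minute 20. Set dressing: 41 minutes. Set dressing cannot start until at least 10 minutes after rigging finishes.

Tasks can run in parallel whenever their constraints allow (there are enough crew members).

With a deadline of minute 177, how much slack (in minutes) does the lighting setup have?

After its own release at minute 20, rigging can start at minute 20 and finishes at minute 45.
The lighting setup waits on rigging (finishes minute 45), so it starts at minute 45 and finishes at 45 + 10 = minute 55.

Working backward from the deadline:
Actor marking must finish by minute 177; it takes 18 minutes, so it must start by 177 − 18 = minute 159.
Blocking has to be done before actor marking (must start by minute 159, minus 5-minute gap → minute 154). That means finishing by minute 154, i.e. starting by 154 − 20 = minute 134.
The lighting setup has to be done before blocking (must start by minute 134). That means finishing by minute 134, i.e. starting by 134 − 10 = minute 124.
So the lighting setup can start as early as minute 45 and as late as minute 124, giving 124 − 45 = 79 minutes of slack.

79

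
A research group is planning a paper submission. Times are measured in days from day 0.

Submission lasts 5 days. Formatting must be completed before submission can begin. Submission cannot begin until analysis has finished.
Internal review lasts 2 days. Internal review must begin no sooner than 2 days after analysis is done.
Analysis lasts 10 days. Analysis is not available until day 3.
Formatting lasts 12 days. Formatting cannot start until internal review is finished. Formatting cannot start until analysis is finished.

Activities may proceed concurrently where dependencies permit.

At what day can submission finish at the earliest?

34

Analysis cannot begin until its own release at day 3. It runs from day 3 to 3 + 10 = day 13.
Internal review cannot begin until analysis (finishes day 13, plus 2-day gap → day 15). It runs from day 15 to 15 + 2 = day 17.
Formatting cannot start until internal review (finishes day 17); analysis (finishes day 13). The controlling bound is day 17, so formatting finishes at 17 + 12 = day 29.
Submission cannot start until formatting (finishes day 29); analysis (finishes day 13). The controlling bound is day 29, so submission finishes at 29 + 5 = day 34.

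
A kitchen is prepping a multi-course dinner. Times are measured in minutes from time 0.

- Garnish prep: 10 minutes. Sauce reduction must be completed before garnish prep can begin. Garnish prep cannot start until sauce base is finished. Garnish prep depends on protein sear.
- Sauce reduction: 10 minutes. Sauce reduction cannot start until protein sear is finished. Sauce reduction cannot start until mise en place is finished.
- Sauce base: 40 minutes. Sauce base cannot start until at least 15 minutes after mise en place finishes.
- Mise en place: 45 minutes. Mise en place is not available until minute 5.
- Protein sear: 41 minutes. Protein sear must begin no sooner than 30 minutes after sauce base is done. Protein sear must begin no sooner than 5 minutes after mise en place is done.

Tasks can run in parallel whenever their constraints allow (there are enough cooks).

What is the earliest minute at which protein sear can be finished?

176

Mise en place cannot begin until its own release at minute 5. It runs from minute 5 to 5 + 45 = minute 50.
After mise en place (finishes minute 50, plus 15-minute gap → minute 65), sauce base can start at minute 65 and finishes at minute 105.
Protein sear has to wait for sauce base (finishes minute 105, plus 30-minute gap → minute 135); mise en place (finishes minute 50, plus 5-minute gap → minute 55). The latest of these is minute 135, so protein sear runs minute 135 to 135 + 41 = minute 176.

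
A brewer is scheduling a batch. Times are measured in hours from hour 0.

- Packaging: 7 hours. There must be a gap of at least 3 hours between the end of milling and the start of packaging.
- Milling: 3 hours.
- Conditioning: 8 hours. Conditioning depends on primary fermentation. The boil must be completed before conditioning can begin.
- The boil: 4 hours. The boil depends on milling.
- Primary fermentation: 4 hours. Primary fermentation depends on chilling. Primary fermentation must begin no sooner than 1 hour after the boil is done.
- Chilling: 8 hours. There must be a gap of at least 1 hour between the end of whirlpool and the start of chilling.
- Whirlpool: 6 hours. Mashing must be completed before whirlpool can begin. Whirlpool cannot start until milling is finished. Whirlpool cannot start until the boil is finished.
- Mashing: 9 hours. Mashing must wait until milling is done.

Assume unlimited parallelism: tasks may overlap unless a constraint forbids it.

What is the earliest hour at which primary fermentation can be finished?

Nothing blocks milling, so it runs from hour 0 to hour 3.
After milling (finishes hour 3), the boil can start at hour 3 and finishes at hour 7.
Mashing cannot begin until milling (finishes hour 3). It runs from hour 3 to 3 + 9 = hour 12.
Whirlpool needs all of mashing (finishes hour 12); milling (finishes hour 3); the boil (finishes hour 7). That puts its earliest start at hour 12; it finishes at 12 + 6 = hour 18.
After whirlpool (finishes hour 18, plus 1-hour gap → hour 19), chilling can start at hour 19 and finishes at hour 27.
For primary fermentation: chilling (finishes hour 27); the boil (finishes hour 7, plus 1-hour gap → hour 8). Taking the maximum gives a start of hour 27, and it finishes at 27 + 4 = hour 31.

31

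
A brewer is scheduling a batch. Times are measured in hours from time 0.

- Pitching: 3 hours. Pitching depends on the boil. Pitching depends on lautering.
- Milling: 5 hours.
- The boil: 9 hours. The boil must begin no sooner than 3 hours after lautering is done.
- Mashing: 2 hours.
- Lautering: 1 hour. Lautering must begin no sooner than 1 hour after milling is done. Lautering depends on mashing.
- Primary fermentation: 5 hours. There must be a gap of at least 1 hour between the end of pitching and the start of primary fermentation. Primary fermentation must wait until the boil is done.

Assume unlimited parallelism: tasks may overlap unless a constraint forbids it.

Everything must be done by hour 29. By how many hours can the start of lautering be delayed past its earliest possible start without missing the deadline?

1

Nothing blocks mashing, so it runs from hour 0 to hour 2.
Nothing blocks milling, so it runs from hour 0 to hour 5.
Lautering needs all of milling (finishes hour 5, plus 1-hour gap → hour 6); mashing (finishes hour 2). That puts its earliest start at hour 6; it finishes at 6 + 1 = hour 7.

Working backward from the deadline:
Primary fermentation has no dependents, so it just needs to finish by hour 29. Starting by 29 − 5 = hour 24 achieves that.
Pitching has to be done before primary fermentation (must start by hour 24, minus 1-hour gap → hour 23). That means finishing by hour 23, i.e. starting by 23 − 3 = hour 20.
For the boil: pitching (must start by hour 20); primary fermentation (must start by hour 24). The most restrictive is hour 20; with a 9-hour duration, the boil must start by hour 11.
Lautering has several dependents: the boil (must start by hour 11, minus 3-hour gap → hour 8); pitching (must start by hour 20). The earliest of those limits is hour 8, so lautering must start by 8 − 1 = hour 7.
So lautering can start as early as hour 6 and as late as hour 7, giving 7 − 6 = 1 hour of slack.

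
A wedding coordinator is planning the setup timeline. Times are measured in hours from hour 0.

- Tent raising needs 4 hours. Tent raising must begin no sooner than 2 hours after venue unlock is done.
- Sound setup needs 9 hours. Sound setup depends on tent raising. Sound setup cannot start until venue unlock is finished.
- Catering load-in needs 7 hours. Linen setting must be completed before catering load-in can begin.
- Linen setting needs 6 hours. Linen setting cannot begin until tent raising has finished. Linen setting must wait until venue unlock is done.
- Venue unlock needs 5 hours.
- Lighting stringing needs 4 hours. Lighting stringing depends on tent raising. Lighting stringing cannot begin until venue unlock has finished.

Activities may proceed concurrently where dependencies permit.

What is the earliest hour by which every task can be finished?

24

Nothing blocks venue unlock, so it runs from hour 0 to hour 5.
After venue unlock (finishes hour 5, plus 2-hour gap → hour 7), tent raising can start at hour 7 and finishes at hour 11.
Sound setup has to wait for tent raising (finishes hour 11); venue unlock (finishes hour 5). The latest of these is hour 11, so sound setup runs hour 11 to 11 + 9 = hour 20.
Lighting stringing has to wait for tent raising (finishes hour 11); venue unlock (finishes hour 5). The latest of these is hour 11, so lighting stringing runs hour 11 to 11 + 4 = hour 15.
Linen setting has to wait for tent raising (finishes hour 11); venue unlock (finishes hour 5). The latest of these is hour 11, so linen setting runs hour 11 to 11 + 6 = hour 17.
Catering load-in waits on linen setting (finishes hour 17), so it starts at hour 17 and finishes at 17 + 7 = hour 24.
All tasks are finished once the last one completes. Finish times: Venue unlock at 5, Tent raising at 11, Linen setting at 17, Lighting stringing at 15, Sound setup at 20, Catering load-in at 24. The latest is hour 24.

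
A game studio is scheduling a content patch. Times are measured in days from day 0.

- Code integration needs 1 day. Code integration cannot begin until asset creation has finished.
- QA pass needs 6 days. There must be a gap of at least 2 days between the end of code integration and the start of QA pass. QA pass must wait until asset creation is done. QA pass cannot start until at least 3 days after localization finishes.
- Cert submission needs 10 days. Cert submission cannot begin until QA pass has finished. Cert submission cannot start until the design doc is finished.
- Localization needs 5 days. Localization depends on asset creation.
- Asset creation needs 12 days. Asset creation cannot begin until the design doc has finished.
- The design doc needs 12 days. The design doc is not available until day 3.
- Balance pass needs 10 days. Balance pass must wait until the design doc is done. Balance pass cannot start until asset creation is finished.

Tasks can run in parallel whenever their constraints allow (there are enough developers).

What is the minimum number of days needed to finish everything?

51

The design doc waits on its own release at day 3, so it starts at day 3 and finishes at 3 + 12 = day 15.
After the design doc (finishes day 15), asset creation can start at day 15 and finishes at day 27.
Localization waits on asset creation (finishes day 27), so it starts at day 27 and finishes at 27 + 5 = day 32.
For balance pass: the design doc (finishes day 15); asset creation (finishes day 27). Taking the maximum gives a start of day 27, and it finishes at 27 + 10 = day 37.
Code integration waits on asset creation (finishes day 27), so it starts at day 27 and finishes at 27 + 1 = day 28.
For QA pass: code integration (finishes day 28, plus 2-day gap → day 30); asset creation (finishes day 27); localization (finishes day 32, plus 3-day gap → day 35). Taking the maximum gives a start of day 35, and it finishes at 35 + 6 = day 41.
Cert submission cannot start until QA pass (finishes day 41); the design doc (finishes day 15). The controlling bound is day 41, so cert submission finishes at 41 + 10 = day 51.
All tasks are finished once the last one completes. Finish times: The design doc at 15, Asset creation at 27, Code integration at 28, Balance pass at 37, Localization at 32, QA pass at 41, Cert submission at 51. The latest is day 51.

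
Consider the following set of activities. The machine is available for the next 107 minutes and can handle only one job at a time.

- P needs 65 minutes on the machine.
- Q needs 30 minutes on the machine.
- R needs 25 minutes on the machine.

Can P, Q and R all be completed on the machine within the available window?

Running back to back, the jobs need 65 + 30 + 25 = 120 minutes on the machine.
Since 120 > 107, they cannot all fit.

No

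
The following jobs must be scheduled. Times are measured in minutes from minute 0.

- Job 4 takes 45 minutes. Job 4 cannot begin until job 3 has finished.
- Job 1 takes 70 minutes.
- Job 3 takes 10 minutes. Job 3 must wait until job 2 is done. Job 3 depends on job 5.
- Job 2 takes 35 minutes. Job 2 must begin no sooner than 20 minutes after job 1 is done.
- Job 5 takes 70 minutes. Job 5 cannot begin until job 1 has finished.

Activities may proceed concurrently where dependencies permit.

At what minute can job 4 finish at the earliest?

195

Nothing blocks job 1, so it runs from minute 0 to minute 70.
After job 1 (finishes minute 70), job 5 can start at minute 70 and finishes at minute 140.
After job 1 (finishes minute 70, plus 20-minute gap → minute 90), job 2 can start at minute 90 and finishes at minute 125.
For job 3: job 2 (finishes minute 125); job 5 (finishes minute 140). Taking the maximum gives a start of minute 140, and it finishes at 140 + 10 = minute 150.
After job 3 (finishes minute 150), job 4 can start at minute 150 and finishes at minute 195.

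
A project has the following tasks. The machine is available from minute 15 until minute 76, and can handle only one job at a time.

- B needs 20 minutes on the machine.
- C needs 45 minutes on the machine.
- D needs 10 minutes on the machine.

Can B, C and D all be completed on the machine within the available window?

The machine window is 76 − 15 = 61 minutes.
Running back to back, the jobs need 20 + 45 + 10 = 75 minutes on the machine.
Since 75 > 61, they cannot all fit.

No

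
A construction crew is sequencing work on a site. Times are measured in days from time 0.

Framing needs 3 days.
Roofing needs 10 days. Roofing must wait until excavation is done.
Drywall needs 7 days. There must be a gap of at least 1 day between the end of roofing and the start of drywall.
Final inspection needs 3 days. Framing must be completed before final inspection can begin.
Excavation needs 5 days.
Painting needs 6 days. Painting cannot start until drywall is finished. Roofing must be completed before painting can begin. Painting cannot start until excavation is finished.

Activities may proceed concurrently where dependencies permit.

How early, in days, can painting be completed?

29

Excavation can start immediately at day 0; it finishes at day 5.
After excavation (finishes day 5), roofing can start at day 5 and finishes at day 15.
Drywall cannot begin until roofing (finishes day 15, plus 1-day gap → day 16). It runs from day 16 to 16 + 7 = day 23.
For painting: drywall (finishes day 23); roofing (finishes day 15); excavation (finishes day 5). Taking the maximum gives a start of day 23, and it finishes at 23 + 6 = day 29.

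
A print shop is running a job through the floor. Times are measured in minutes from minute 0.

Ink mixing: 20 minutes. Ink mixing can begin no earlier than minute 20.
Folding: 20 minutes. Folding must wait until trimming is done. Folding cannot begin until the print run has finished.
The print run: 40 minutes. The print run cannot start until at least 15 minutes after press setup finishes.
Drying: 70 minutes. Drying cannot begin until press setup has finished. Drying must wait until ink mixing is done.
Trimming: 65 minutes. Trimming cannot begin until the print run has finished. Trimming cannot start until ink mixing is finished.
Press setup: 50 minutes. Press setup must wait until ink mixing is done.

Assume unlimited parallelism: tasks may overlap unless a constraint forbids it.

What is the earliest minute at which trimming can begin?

145

Ink mixing cannot begin until its own release at minute 20. It runs from minute 20 to 20 + 20 = minute 40.
Press setup cannot begin until ink mixing (finishes minute 40). It runs from minute 40 to 40 + 50 = minute 90.
The print run cannot begin until press setup (finishes minute 90, plus 15-minute gap → minute 105). It runs from minute 105 to 105 + 40 = minute 145.
Trimming waits on the print run (finishes minute 145); ink mixing (finishes minute 40). The latest of these is minute 145, which is the earliest trimming can start.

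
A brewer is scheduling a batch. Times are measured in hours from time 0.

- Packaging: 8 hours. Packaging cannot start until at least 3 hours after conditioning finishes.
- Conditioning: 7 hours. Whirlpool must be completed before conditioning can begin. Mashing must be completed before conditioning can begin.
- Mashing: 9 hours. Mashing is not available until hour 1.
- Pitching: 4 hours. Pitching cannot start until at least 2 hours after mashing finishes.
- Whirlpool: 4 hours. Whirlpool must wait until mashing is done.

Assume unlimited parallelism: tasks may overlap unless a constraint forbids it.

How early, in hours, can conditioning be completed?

21

Mashing cannot begin until its own release at hour 1. It runs from hour 1 to 1 + 9 = hour 10.
Whirlpool waits on mashing (finishes hour 10), so it starts at hour 10 and finishes at 10 + 4 = hour 14.
Conditioning needs all of whirlpool (finishes hour 14); mashing (finishes hour 10). That puts its earliest start at hour 14; it finishes at 14 + 7 = hour 21.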